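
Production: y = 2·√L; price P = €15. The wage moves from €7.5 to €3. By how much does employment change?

ΔL = 21

From P·MP_L = w with MP_L = L^(-1/2), the labor demand is L(w) = (15/w)^(2).
At w = 7.5: L = 4. At w = 3: L = 25.
ΔL = 25 − 4 = 21.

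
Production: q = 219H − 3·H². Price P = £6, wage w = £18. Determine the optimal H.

H* = 36

The marginal product of H is MP_H = 219 − 6H.
A price-taking firm hires until the value of the marginal product equals the wage: P·MP_H = w, so 6·(219 − 6H) = 18.
Then 219 − 6H = 3, giving H = 36.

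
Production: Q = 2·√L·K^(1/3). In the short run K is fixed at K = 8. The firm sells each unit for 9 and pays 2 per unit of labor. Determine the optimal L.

With K = 8, MP_L = (1/2)·2·L^(-1/2)·8^(1/3) = 2·L^(-1/2).
Profit maximization for a price taker requires P·MP_L = w: 9·2·L^(-1/2) = 2.
So L^(-1/2) = 1/9, which gives L = 81.

L* = 81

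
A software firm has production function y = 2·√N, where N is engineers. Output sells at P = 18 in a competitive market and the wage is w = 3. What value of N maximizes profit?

N* = 36

MP_N = (1/2)·2·N^(-1/2) = N^(-1/2).
Profit maximization for a price taker requires P·MP_N = w: 18·N^(-1/2) = 3.
So N^(-1/2) = 1/6, which gives N = 36.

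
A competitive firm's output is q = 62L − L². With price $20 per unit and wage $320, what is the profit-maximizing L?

The marginal product of L is MP_L = 62 − 2L.
A price-taking firm hires until the value of the marginal product equals the wage: P·MP_L = w, so 20·(62 − 2L) = 320.
Then 62 − 2L = 16, giving L = 23.

L* = 23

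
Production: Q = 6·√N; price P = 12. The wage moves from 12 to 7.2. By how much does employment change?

From P·MP_N = w with MP_N = 3·N^(-1/2), the labor demand is N(w) = (36/w)^(2).
At w = 12: N = 9. At w = 7.2: N = 25.
ΔN = 25 − 9 = 16.

ΔN = 16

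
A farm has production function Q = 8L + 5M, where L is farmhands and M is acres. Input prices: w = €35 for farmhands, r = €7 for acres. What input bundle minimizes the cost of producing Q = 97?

L* = 0, M* = 19.4

The inputs are perfect substitutes, so the firm uses whichever has the lower cost per unit of output.
Cost per unit of output via L is w/8 = 4.375; via M it is r/5 = 1.4. M is cheaper.
Producing Q = 97 with M alone: L = 0, M = 19.4.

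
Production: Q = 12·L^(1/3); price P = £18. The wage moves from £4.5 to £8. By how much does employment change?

ΔL = -37

From P·MP_L = w with MP_L = 4·L^(-2/3), the labor demand is L(w) = (72/w)^(3/2).
At w = 4.5: L = 64. At w = 8: L = 27.
ΔL = 27 − 64 = -37.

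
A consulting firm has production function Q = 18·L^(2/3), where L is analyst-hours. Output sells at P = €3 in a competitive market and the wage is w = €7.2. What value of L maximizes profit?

L* = 125

MP_L = (2/3)·18·L^(-1/3) = 12·L^(-1/3).
Profit maximization for a price taker requires P·MP_L = w: 3·12·L^(-1/3) = 7.2.
So L^(-1/3) = 0.2, which gives L = 125.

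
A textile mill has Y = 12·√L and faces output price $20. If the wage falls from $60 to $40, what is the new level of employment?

From P·MP_L = w with MP_L = 6·L^(-1/2), the labor demand is L(w) = (120/w)^(2).
At w = 60: L = 4. At w = 40: L = 9.

L* = 9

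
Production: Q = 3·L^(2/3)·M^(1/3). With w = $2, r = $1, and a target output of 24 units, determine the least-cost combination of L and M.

Cost minimization requires the marginal rate of technical substitution to equal the input-price ratio: MP_L/MP_M = w/r.
Here MP_L/MP_M = (2/3)·(M/L)/(1/3) = 2·(M/L). Setting this equal to 2/1 = 2 gives M = L.
Substituting into Q = 24: 3·L^(2/3)·(L)^(1/3) = 24.
Solving, L = 8 and M = 8.

L* = 8, M* = 8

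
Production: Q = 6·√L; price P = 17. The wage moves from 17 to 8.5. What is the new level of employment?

From P·MP_L = w with MP_L = 3·L^(-1/2), the labor demand is L(w) = (51/w)^(2).
At w = 17: L = 9. At w = 8.5: L = 36.

L* = 36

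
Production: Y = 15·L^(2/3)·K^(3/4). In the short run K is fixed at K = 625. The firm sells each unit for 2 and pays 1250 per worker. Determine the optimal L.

L* = 8

With K = 625, MP_L = (2/3)·15·L^(-1/3)·625^(3/4) = 1250·L^(-1/3).
Profit maximization for a price taker requires P·MP_L = w: 2·1250·L^(-1/3) = 1250.
So L^(-1/3) = 0.5, which gives L = 8.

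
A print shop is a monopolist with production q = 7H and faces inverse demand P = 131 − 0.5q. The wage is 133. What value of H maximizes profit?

H* = 16

Marginal revenue from the inverse demand is MR = 131 − q.
The marginal product is MP_H = 7.
A monopolist hires until marginal revenue product equals the wage: MR·MP_H = w.
(131 − 7H)·7 = 133, so H = 16.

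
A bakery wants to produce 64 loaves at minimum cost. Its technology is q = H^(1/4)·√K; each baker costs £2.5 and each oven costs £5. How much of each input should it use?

H* = 256, K* = 256

Cost minimization requires the marginal rate of technical substitution to equal the input-price ratio: MP_H/MP_K = w/r.
Here MP_H/MP_K = (1/4)·(K/H)/(1/2) = 0.5·(K/H). Setting this equal to 2.5/5 = 0.5 gives K = H.
Substituting into q = 64: H^(1/4)·(H)^(1/2) = 64.
Solving, H = 256 and K = 256.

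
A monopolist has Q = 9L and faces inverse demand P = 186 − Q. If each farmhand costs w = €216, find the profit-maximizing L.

Marginal revenue from the inverse demand is MR = 186 − 2Q.
The marginal product is MP_L = 9.
A monopolist hires until marginal revenue product equals the wage: MR·MP_L = w.
(186 − 18L)·9 = 216, so L = 9.

L* = 9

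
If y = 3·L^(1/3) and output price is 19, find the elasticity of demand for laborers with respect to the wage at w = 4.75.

MP_L = (1/3)·3·L^(-2/3), so P·MP_L = w gives 19·L^(-2/3) = w.
Solving, L(w) = (19/w)^(3/2). This is a constant-elasticity form: L ∝ w^(−3/2), so ε = −3/2.

ε = -1.5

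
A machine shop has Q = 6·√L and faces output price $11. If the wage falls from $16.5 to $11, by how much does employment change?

ΔL = 5

From P·MP_L = w with MP_L = 3·L^(-1/2), the labor demand is L(w) = (33/w)^(2).
At w = 16.5: L = 4. At w = 11: L = 9.
ΔL = 9 − 4 = 5.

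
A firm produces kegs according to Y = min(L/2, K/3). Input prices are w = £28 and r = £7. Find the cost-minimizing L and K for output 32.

With a fixed-proportions technology, the cost-minimizing bundle uses no slack in either input: L/2 = K/3 = Y.
So L = 2·32 = 64 and K = 3·32 = 96.

L* = 64, K* = 96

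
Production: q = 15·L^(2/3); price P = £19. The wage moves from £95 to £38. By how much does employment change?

From P·MP_L = w with MP_L = 10·L^(-1/3), the labor demand is L(w) = (190/w)^(3).
At w = 95: L = 8. At w = 38: L = 125.
ΔL = 125 − 8 = 117.

ΔL = 117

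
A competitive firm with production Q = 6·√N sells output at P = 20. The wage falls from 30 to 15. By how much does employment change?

From P·MP_N = w with MP_N = 3·N^(-1/2), the labor demand is N(w) = (60/w)^(2).
At w = 30: N = 4. At w = 15: N = 16.
ΔN = 16 − 4 = 12.

ΔN = 12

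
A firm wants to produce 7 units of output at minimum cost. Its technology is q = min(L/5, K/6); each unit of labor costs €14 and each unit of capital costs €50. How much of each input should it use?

L* = 35, K* = 42

With a fixed-proportions technology, the cost-minimizing bundle uses no slack in either input: L/5 = K/6 = q.
So L = 5·7 = 35 and K = 6·7 = 42.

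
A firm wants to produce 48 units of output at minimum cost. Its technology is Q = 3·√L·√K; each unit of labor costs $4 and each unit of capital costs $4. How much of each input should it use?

L* = 16, K* = 16

Cost minimization requires the marginal rate of technical substitution to equal the input-price ratio: MP_L/MP_K = w/r.
Here MP_L/MP_K = (1/2)·(K/L)/(1/2) = (K/L). Setting this equal to 4/4 = 1 gives K = L.
Substituting into Q = 48: 3·L^(1/2)·(L)^(1/2) = 48.
Solving, L = 16 and K = 16.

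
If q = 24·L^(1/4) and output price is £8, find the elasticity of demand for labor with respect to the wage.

ε = -4/3

MP_L = (1/4)·24·L^(-3/4), so P·MP_L = w gives 48·L^(-3/4) = w.
Solving, L(w) = (48/w)^(4/3). This is a constant-elasticity form: L ∝ w^(−4/3), so ε = −4/3.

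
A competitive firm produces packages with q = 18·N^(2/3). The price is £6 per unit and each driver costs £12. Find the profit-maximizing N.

N* = 216

MP_N = (2/3)·18·N^(-1/3) = 12·N^(-1/3).
Profit maximization for a price taker requires P·MP_N = w: 6·12·N^(-1/3) = 12.
So N^(-1/3) = 1/6, which gives N = 216.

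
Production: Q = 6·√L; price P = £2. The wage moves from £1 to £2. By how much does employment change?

ΔL = -27

From P·MP_L = w with MP_L = 3·L^(-1/2), the labor demand is L(w) = (6/w)^(2).
At w = 1: L = 36. At w = 2: L = 9.
ΔL = 9 − 36 = -27.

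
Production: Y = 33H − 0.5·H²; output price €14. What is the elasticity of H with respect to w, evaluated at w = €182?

From P·MP_H = w with MP_H = 33 − H, labor demand is H(w) = 33 − w/14.
dH/dw = −1/(14) = -1/14.
At w = 182, H = 20, so ε = (dH/dw)·(w/H) = (-1/14)·(182/20) = -0.65.

ε = -0.65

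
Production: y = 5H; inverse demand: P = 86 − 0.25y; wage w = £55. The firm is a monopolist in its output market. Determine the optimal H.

H* = 30

Marginal revenue from the inverse demand is MR = 86 − 0.5y.
The marginal product is MP_H = 5.
A monopolist hires until marginal revenue product equals the wage: MR·MP_H = w.
(86 − 2.5H)·5 = 55, so H = 30.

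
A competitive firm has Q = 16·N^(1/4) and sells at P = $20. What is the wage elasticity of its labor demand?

MP_N = (1/4)·16·N^(-3/4), so P·MP_N = w gives 80·N^(-3/4) = w.
Solving, N(w) = (80/w)^(4/3). This is a constant-elasticity form: N ∝ w^(−4/3), so ε = −4/3.

ε = -4/3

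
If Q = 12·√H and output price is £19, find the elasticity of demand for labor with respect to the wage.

MP_H = (1/2)·12·H^(-1/2), so P·MP_H = w gives 114·H^(-1/2) = w.
Solving, H(w) = (114/w)^(2). This is a constant-elasticity form: H ∝ w^(−2), so ε = −2.

ε = -2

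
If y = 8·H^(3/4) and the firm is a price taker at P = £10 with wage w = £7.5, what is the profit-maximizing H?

MP_H = (3/4)·8·H^(-1/4) = 6·H^(-1/4).
Profit maximization for a price taker requires P·MP_H = w: 10·6·H^(-1/4) = 7.5.
So H^(-1/4) = 0.125, which gives H = 4096.

H* = 4096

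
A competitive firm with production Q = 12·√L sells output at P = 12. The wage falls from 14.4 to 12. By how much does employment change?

From P·MP_L = w with MP_L = 6·L^(-1/2), the labor demand is L(w) = (72/w)^(2).
At w = 14.4: L = 25. At w = 12: L = 36.
ΔL = 36 − 25 = 11.

ΔL = 11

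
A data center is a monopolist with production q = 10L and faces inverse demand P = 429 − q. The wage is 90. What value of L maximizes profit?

L* = 21

Marginal revenue from the inverse demand is MR = 429 − 2q.
The marginal product is MP_L = 10.
A monopolist hires until marginal revenue product equals the wage: MR·MP_L = w.
(429 − 20L)·10 = 90, so L = 21.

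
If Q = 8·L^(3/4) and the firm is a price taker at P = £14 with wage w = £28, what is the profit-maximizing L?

L* = 81

MP_L = (3/4)·8·L^(-1/4) = 6·L^(-1/4).
Profit maximization for a price taker requires P·MP_L = w: 14·6·L^(-1/4) = 28.
So L^(-1/4) = 1/3, which gives L = 81.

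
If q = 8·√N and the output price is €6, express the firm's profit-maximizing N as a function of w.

MP_N = (1/2)·8·N^(-1/2) = 4·N^(-1/2).
Setting P·MP_N = w: 24·N^(-1/2) = w.
Solving for N: N^(-1/2) = w/24, so N = (24/w)^(2).

N(w) = 576/w²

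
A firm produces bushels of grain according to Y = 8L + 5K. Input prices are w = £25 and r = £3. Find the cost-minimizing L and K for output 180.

The inputs are perfect substitutes, so the firm uses whichever has the lower cost per unit of output.
Cost per unit of output via L is w/8 = 3.125; via K it is r/5 = 0.6. K is cheaper.
Producing Y = 180 with K alone: L = 0, K = 36.

L* = 0, K* = 36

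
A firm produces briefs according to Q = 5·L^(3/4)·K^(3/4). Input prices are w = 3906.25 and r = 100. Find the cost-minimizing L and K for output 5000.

Cost minimization requires the marginal rate of technical substitution to equal the input-price ratio: MP_L/MP_K = w/r.
Here MP_L/MP_K = (3/4)·(K/L)/(3/4) = (K/L). Setting this equal to 3906.25/100 = 39.0625 gives K = 39.0625L.
Substituting into Q = 5000: 5·L^(3/4)·(39.0625L)^(3/4) = 5000.
Solving, L = 16 and K = 625.

L* = 16, K* = 625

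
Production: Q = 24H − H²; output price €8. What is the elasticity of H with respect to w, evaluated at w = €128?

ε = -2

From P·MP_H = w with MP_H = 24 − 2H, labor demand is H(w) = (24 − w/8)/2.
dH/dw = −1/(16) = -0.0625.
At w = 128, H = 4, so ε = (dH/dw)·(w/H) = (-0.0625)·(128/4) = -2.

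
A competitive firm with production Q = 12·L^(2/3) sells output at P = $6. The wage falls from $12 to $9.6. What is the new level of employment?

L* = 125

From P·MP_L = w with MP_L = 8·L^(-1/3), the labor demand is L(w) = (48/w)^(3).
At w = 12: L = 64. At w = 9.6: L = 125.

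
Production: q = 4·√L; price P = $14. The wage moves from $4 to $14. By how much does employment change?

From P·MP_L = w with MP_L = 2·L^(-1/2), the labor demand is L(w) = (28/w)^(2).
At w = 4: L = 49. At w = 14: L = 4.
ΔL = 4 − 49 = -45.

ΔL = -45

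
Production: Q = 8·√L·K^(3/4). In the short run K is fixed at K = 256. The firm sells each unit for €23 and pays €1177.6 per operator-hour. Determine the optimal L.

L* = 25

With K = 256, MP_L = (1/2)·8·L^(-1/2)·256^(3/4) = 256·L^(-1/2).
Profit maximization for a price taker requires P·MP_L = w: 23·256·L^(-1/2) = 1177.6.
So L^(-1/2) = 0.2, which gives L = 25.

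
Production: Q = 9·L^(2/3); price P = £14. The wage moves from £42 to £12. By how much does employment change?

From P·MP_L = w with MP_L = 6·L^(-1/3), the labor demand is L(w) = (84/w)^(3).
At w = 42: L = 8. At w = 12: L = 343.
ΔL = 343 − 8 = 335.

ΔL = 335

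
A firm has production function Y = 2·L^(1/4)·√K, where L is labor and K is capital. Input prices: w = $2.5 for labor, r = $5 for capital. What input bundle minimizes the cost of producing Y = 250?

Cost minimization requires the marginal rate of technical substitution to equal the input-price ratio: MP_L/MP_K = w/r.
Here MP_L/MP_K = (1/4)·(K/L)/(1/2) = 0.5·(K/L). Setting this equal to 2.5/5 = 0.5 gives K = L.
Substituting into Y = 250: 2·L^(1/4)·(L)^(1/2) = 250.
Solving, L = 625 and K = 625.

L* = 625, K* = 625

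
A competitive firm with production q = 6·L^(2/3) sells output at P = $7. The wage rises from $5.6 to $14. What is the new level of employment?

From P·MP_L = w with MP_L = 4·L^(-1/3), the labor demand is L(w) = (28/w)^(3).
At w = 5.6: L = 125. At w = 14: L = 8.

L* = 8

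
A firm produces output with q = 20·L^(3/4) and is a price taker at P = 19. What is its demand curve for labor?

MP_L = (3/4)·20·L^(-1/4) = 15·L^(-1/4).
Setting P·MP_L = w: 285·L^(-1/4) = w.
Solving for L: L^(-1/4) = w/285, so L = (285/w)^(4).

L(w) = (285/w)^(4)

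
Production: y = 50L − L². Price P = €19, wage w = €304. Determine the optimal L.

L* = 17

The marginal product of L is MP_L = 50 − 2L.
A price-taking firm hires until the value of the marginal product equals the wage: P·MP_L = w, so 19·(50 − 2L) = 304.
Then 50 − 2L = 16, giving L = 17.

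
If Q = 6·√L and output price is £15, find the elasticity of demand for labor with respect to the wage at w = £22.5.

ε = -2

MP_L = (1/2)·6·L^(-1/2), so P·MP_L = w gives 45·L^(-1/2) = w.
Solving, L(w) = (45/w)^(2). This is a constant-elasticity form: L ∝ w^(−2), so ε = −2.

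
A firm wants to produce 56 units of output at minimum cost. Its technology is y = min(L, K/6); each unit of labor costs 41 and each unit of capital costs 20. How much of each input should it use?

L* = 56, K* = 336

With a fixed-proportions technology, the cost-minimizing bundle uses no slack in either input: L = K/6 = y.
So L = 56 and K = 6·56 = 336.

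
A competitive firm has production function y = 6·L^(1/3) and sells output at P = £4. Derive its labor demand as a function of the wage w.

L(w) = (8/w)^(3/2)

MP_L = (1/3)·6·L^(-2/3) = 2·L^(-2/3).
Setting P·MP_L = w: 8·L^(-2/3) = w.
Solving for L: L^(-2/3) = w/8, so L = (8/w)^(3/2).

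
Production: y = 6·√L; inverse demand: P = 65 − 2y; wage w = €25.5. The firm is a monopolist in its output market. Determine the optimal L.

L* = 4

Marginal revenue from the inverse demand is MR = 65 − 4y.
The marginal product is MP_L = 3·L^(-1/2).
A monopolist hires until marginal revenue product equals the wage: MR·MP_L = w.
At L, y = 6·√L. Substituting and solving: (65 − 24·√L)·3·L^(-1/2) = 25.5 gives L = 4.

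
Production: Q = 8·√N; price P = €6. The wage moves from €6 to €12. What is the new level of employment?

From P·MP_N = w with MP_N = 4·N^(-1/2), the labor demand is N(w) = (24/w)^(2).
At w = 6: N = 16. At w = 12: N = 4.

N* = 4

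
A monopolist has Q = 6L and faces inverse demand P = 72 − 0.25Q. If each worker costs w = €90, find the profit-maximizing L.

L* = 19

Marginal revenue from the inverse demand is MR = 72 − 0.5Q.
The marginal product is MP_L = 6.
A monopolist hires until marginal revenue product equals the wage: MR·MP_L = w.
(72 − 3L)·6 = 90, so L = 19.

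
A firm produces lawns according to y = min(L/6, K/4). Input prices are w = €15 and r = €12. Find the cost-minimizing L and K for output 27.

With a fixed-proportions technology, the cost-minimizing bundle uses no slack in either input: L/6 = K/4 = y.
So L = 6·27 = 162 and K = 4·27 = 108.

L* = 162, K* = 108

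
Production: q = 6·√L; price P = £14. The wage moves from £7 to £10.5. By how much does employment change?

ΔL = -20

From P·MP_L = w with MP_L = 3·L^(-1/2), the labor demand is L(w) = (42/w)^(2).
At w = 7: L = 36. At w = 10.5: L = 16.
ΔL = 16 − 36 = -20.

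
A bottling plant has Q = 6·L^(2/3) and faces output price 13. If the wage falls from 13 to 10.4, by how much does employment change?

ΔL = 61

From P·MP_L = w with MP_L = 4·L^(-1/3), the labor demand is L(w) = (52/w)^(3).
At w = 13: L = 64. At w = 10.4: L = 125.
ΔL = 125 − 64 = 61.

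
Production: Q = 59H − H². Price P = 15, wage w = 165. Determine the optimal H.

H* = 24

The marginal product of H is MP_H = 59 − 2H.
A price-taking firm hires until the value of the marginal product equals the wage: P·MP_H = w, so 15·(59 − 2H) = 165.
Then 59 − 2H = 11, giving H = 24.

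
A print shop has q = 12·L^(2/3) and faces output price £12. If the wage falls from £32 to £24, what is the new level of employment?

L* = 64

From P·MP_L = w with MP_L = 8·L^(-1/3), the labor demand is L(w) = (96/w)^(3).
At w = 32: L = 27. At w = 24: L = 64.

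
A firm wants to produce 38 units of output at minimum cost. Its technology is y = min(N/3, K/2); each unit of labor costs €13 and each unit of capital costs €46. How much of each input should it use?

N* = 114, K* = 76

With a fixed-proportions technology, the cost-minimizing bundle uses no slack in either input: N/3 = K/2 = y.
So N = 3·38 = 114 and K = 2·38 = 76.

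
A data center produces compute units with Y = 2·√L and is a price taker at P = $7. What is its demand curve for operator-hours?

MP_L = (1/2)·2·L^(-1/2) = L^(-1/2).
Setting P·MP_L = w: 7·L^(-1/2) = w.
Solving for L: L^(-1/2) = w/7, so L = (7/w)^(2).

L(w) = 49/w²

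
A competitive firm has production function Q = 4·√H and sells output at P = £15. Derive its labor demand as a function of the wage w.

H(w) = 900/w²

MP_H = (1/2)·4·H^(-1/2) = 2·H^(-1/2).
Setting P·MP_H = w: 30·H^(-1/2) = w.
Solving for H: H^(-1/2) = w/30, so H = (30/w)^(2).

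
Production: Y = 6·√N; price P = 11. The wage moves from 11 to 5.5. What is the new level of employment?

From P·MP_N = w with MP_N = 3·N^(-1/2), the labor demand is N(w) = (33/w)^(2).
At w = 11: N = 9. At w = 5.5: N = 36.

N* = 36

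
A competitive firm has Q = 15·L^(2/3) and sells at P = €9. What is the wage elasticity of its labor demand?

MP_L = (2/3)·15·L^(-1/3), so P·MP_L = w gives 90·L^(-1/3) = w.
Solving, L(w) = (90/w)^(3). This is a constant-elasticity form: L ∝ w^(−3), so ε = −3.

ε = -3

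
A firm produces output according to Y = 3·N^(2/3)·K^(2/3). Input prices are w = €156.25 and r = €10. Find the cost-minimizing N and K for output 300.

N* = 8, K* = 125

Cost minimization requires the marginal rate of technical substitution to equal the input-price ratio: MP_N/MP_K = w/r.
Here MP_N/MP_K = (2/3)·(K/N)/(2/3) = (K/N). Setting this equal to 156.25/10 = 15.625 gives K = 15.625N.
Substituting into Y = 300: 3·N^(2/3)·(15.625N)^(2/3) = 300.
Solving, N = 8 and K = 125.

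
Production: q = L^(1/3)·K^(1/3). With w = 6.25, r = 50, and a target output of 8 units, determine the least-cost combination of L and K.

L* = 64, K* = 8

Cost minimization requires the marginal rate of technical substitution to equal the input-price ratio: MP_L/MP_K = w/r.
Here MP_L/MP_K = (1/3)·(K/L)/(1/3) = (K/L). Setting this equal to 6.25/50 = 0.125 gives K = 0.125L.
Substituting into q = 8: L^(1/3)·(0.125L)^(1/3) = 8.
Solving, L = 64 and K = 8.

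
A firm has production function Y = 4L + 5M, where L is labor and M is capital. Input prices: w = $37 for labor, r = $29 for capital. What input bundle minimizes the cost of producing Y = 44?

The inputs are perfect substitutes, so the firm uses whichever has the lower cost per unit of output.
Cost per unit of output via L is w/4 = 9.25; via M it is r/5 = 5.8. M is cheaper.
Producing Y = 44 with M alone: L = 0, M = 8.8.

L* = 0, M* = 8.8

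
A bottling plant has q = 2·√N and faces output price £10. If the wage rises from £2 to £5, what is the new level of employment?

N* = 4

From P·MP_N = w with MP_N = N^(-1/2), the labor demand is N(w) = (10/w)^(2).
At w = 2: N = 25. At w = 5: N = 4.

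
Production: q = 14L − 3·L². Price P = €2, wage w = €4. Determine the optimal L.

The marginal product of L is MP_L = 14 − 6L.
A price-taking firm hires until the value of the marginal product equals the wage: P·MP_L = w, so 2·(14 − 6L) = 4.
Then 14 − 6L = 2, giving L = 2.

L* = 2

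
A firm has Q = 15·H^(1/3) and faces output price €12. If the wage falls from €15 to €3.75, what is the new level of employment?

H* = 64

From P·MP_H = w with MP_H = 5·H^(-2/3), the labor demand is H(w) = (60/w)^(3/2).
At w = 15: H = 8. At w = 3.75: H = 64.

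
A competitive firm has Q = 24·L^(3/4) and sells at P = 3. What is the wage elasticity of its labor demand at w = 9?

ε = -4

MP_L = (3/4)·24·L^(-1/4), so P·MP_L = w gives 54·L^(-1/4) = w.
Solving, L(w) = (54/w)^(4). This is a constant-elasticity form: L ∝ w^(−4), so ε = −4.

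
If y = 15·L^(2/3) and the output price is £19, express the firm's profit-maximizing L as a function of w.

MP_L = (2/3)·15·L^(-1/3) = 10·L^(-1/3).
Setting P·MP_L = w: 190·L^(-1/3) = w.
Solving for L: L^(-1/3) = w/190, so L = (190/w)^(3).

L(w) = 6859000/w³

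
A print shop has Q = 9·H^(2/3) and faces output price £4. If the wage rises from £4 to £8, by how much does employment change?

ΔH = -189

From P·MP_H = w with MP_H = 6·H^(-1/3), the labor demand is H(w) = (24/w)^(3).
At w = 4: H = 216. At w = 8: H = 27.
ΔH = 27 − 216 = -189.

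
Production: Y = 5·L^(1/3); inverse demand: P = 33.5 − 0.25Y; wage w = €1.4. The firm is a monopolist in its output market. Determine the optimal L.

Marginal revenue from the inverse demand is MR = 33.5 − 0.5Y.
The marginal product is MP_L = (5/3)·L^(-2/3).
A monopolist hires until marginal revenue product equals the wage: MR·MP_L = w.
At L, Y = 5·L^(1/3). Substituting and solving: (33.5 − 2.5·L^(1/3))·(5/3)·L^(-2/3) = 1.4 gives L = 125.

L* = 125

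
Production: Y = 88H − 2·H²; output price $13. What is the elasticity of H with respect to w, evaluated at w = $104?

ε = -0.1

From P·MP_H = w with MP_H = 88 − 4H, labor demand is H(w) = (88 − w/13)/4.
dH/dw = −1/(52) = -1/52.
At w = 104, H = 20, so ε = (dH/dw)·(w/H) = (-1/52)·(104/20) = -0.1.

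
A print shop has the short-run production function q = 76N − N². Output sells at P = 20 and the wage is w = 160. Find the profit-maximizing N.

The marginal product of N is MP_N = 76 − 2N.
A price-taking firm hires until the value of the marginal product equals the wage: P·MP_N = w, so 20·(76 − 2N) = 160.
Then 76 − 2N = 8, giving N = 34.

N* = 34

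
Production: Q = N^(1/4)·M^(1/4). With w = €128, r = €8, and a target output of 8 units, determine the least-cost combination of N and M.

N* = 16, M* = 256

Cost minimization requires the marginal rate of technical substitution to equal the input-price ratio: MP_N/MP_M = w/r.
Here MP_N/MP_M = (1/4)·(M/N)/(1/4) = (M/N). Setting this equal to 128/8 = 16 gives M = 16N.
Substituting into Q = 8: N^(1/4)·(16N)^(1/4) = 8.
Solving, N = 16 and M = 256.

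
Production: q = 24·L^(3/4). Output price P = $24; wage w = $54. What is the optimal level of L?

MP_L = (3/4)·24·L^(-1/4) = 18·L^(-1/4).
Profit maximization for a price taker requires P·MP_L = w: 24·18·L^(-1/4) = 54.
So L^(-1/4) = 0.125, which gives L = 4096.

L* = 4096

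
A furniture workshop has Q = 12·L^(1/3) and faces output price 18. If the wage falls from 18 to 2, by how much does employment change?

ΔL = 208

From P·MP_L = w with MP_L = 4·L^(-2/3), the labor demand is L(w) = (72/w)^(3/2).
At w = 18: L = 8. At w = 2: L = 216.
ΔL = 216 − 8 = 208.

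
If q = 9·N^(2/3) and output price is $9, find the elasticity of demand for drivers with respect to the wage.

ε = -3

MP_N = (2/3)·9·N^(-1/3), so P·MP_N = w gives 54·N^(-1/3) = w.
Solving, N(w) = (54/w)^(3). This is a constant-elasticity form: N ∝ w^(−3), so ε = −3.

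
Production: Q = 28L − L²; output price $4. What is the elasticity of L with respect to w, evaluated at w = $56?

From P·MP_L = w with MP_L = 28 − 2L, labor demand is L(w) = (28 − w/4)/2.
dL/dw = −1/(8) = -0.125.
At w = 56, L = 7, so ε = (dL/dw)·(w/L) = (-0.125)·(56/7) = -1.

ε = -1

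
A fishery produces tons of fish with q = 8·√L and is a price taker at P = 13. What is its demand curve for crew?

L(w) = 2704/w²

MP_L = (1/2)·8·L^(-1/2) = 4·L^(-1/2).
Setting P·MP_L = w: 52·L^(-1/2) = w.
Solving for L: L^(-1/2) = w/52, so L = (52/w)^(2).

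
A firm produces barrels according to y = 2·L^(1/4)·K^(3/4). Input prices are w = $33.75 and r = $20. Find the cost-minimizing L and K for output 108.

Cost minimization requires the marginal rate of technical substitution to equal the input-price ratio: MP_L/MP_K = w/r.
Here MP_L/MP_K = (1/4)·(K/L)/(3/4) = (1/3)·(K/L). Setting this equal to 33.75/20 = 1.6875 gives K = 5.0625L.
Substituting into y = 108: 2·L^(1/4)·(5.0625L)^(3/4) = 108.
Solving, L = 16 and K = 81.

L* = 16, K* = 81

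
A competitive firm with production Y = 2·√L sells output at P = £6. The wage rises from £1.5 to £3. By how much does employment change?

From P·MP_L = w with MP_L = L^(-1/2), the labor demand is L(w) = (6/w)^(2).
At w = 1.5: L = 16. At w = 3: L = 4.
ΔL = 4 − 16 = -12.

ΔL = -12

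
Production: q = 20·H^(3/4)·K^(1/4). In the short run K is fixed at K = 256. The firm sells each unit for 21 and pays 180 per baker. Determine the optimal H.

H* = 2401

With K = 256, MP_H = (3/4)·20·H^(-1/4)·256^(1/4) = 60·H^(-1/4).
Profit maximization for a price taker requires P·MP_H = w: 21·60·H^(-1/4) = 180.
So H^(-1/4) = 1/7, which gives H = 2401.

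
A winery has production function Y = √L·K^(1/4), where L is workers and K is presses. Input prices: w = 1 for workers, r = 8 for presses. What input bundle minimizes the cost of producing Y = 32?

Cost minimization requires the marginal rate of technical substitution to equal the input-price ratio: MP_L/MP_K = w/r.
Here MP_L/MP_K = (1/2)·(K/L)/(1/4) = 2·(K/L). Setting this equal to 1/8 = 0.125 gives K = 0.0625L.
Substituting into Y = 32: L^(1/2)·(0.0625L)^(1/4) = 32.
Solving, L = 256 and K = 16.

L* = 256, K* = 16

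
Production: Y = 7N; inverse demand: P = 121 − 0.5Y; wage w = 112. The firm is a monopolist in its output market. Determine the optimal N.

Marginal revenue from the inverse demand is MR = 121 − Y.
The marginal product is MP_N = 7.
A monopolist hires until marginal revenue product equals the wage: MR·MP_N = w.
(121 − 7N)·7 = 112, so N = 15.

N* = 15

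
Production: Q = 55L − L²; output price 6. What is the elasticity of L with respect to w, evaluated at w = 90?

ε = -0.375

From P·MP_L = w with MP_L = 55 − 2L, labor demand is L(w) = (55 − w/6)/2.
dL/dw = −1/(12) = -1/12.
At w = 90, L = 20, so ε = (dL/dw)·(w/L) = (-1/12)·(90/20) = -0.375.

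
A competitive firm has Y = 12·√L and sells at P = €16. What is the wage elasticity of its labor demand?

MP_L = (1/2)·12·L^(-1/2), so P·MP_L = w gives 96·L^(-1/2) = w.
Solving, L(w) = (96/w)^(2). This is a constant-elasticity form: L ∝ w^(−2), so ε = −2.

ε = -2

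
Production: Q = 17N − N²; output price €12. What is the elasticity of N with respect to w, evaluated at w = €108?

ε = -1.125

From P·MP_N = w with MP_N = 17 − 2N, labor demand is N(w) = (17 − w/12)/2.
dN/dw = −1/(24) = -1/24.
At w = 108, N = 4, so ε = (dN/dw)·(w/N) = (-1/24)·(108/4) = -1.125.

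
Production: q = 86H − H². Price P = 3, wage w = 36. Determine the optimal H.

H* = 37

The marginal product of H is MP_H = 86 − 2H.
A price-taking firm hires until the value of the marginal product equals the wage: P·MP_H = w, so 3·(86 − 2H) = 36.
Then 86 − 2H = 12, giving H = 37.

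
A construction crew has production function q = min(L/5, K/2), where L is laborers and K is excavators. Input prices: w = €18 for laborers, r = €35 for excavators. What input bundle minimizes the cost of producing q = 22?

L* = 110, K* = 44

With a fixed-proportions technology, the cost-minimizing bundle uses no slack in either input: L/5 = K/2 = q.
So L = 5·22 = 110 and K = 2·22 = 44.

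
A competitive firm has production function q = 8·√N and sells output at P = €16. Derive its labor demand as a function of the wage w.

MP_N = (1/2)·8·N^(-1/2) = 4·N^(-1/2).
Setting P·MP_N = w: 64·N^(-1/2) = w.
Solving for N: N^(-1/2) = w/64, so N = (64/w)^(2).

N(w) = 4096/w²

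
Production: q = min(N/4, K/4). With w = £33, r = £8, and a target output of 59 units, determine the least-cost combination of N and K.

N* = 236, K* = 236

With a fixed-proportions technology, the cost-minimizing bundle uses no slack in either input: N/4 = K/4 = q.
So N = 4·59 = 236 and K = 4·59 = 236.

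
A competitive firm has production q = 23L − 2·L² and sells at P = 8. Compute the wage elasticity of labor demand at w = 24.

From P·MP_L = w with MP_L = 23 − 4L, labor demand is L(w) = (23 − w/8)/4.
dL/dw = −1/(32) = -0.03125.
At w = 24, L = 5, so ε = (dL/dw)·(w/L) = (-0.03125)·(24/5) = -0.15.

ε = -0.15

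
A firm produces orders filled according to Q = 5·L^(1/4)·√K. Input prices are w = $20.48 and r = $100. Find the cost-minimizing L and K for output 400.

L* = 625, K* = 256

Cost minimization requires the marginal rate of technical substitution to equal the input-price ratio: MP_L/MP_K = w/r.
Here MP_L/MP_K = (1/4)·(K/L)/(1/2) = 0.5·(K/L). Setting this equal to 20.48/100 = 0.2048 gives K = 0.4096L.
Substituting into Q = 400: 5·L^(1/4)·(0.4096L)^(1/2) = 400.
Solving, L = 625 and K = 256.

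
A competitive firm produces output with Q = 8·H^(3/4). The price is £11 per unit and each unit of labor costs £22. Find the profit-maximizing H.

H* = 81

MP_H = (3/4)·8·H^(-1/4) = 6·H^(-1/4).
Profit maximization for a price taker requires P·MP_H = w: 11·6·H^(-1/4) = 22.
So H^(-1/4) = 1/3, which gives H = 81.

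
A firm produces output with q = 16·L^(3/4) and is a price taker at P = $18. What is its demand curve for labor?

MP_L = (3/4)·16·L^(-1/4) = 12·L^(-1/4).
Setting P·MP_L = w: 216·L^(-1/4) = w.
Solving for L: L^(-1/4) = w/216, so L = (216/w)^(4).

L(w) = (216/w)^(4)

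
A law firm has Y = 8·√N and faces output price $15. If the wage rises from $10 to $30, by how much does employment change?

ΔN = -32

From P·MP_N = w with MP_N = 4·N^(-1/2), the labor demand is N(w) = (60/w)^(2).
At w = 10: N = 36. At w = 30: N = 4.
ΔN = 4 − 36 = -32.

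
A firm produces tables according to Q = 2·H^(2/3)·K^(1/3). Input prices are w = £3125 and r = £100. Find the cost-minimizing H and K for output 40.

H* = 8, K* = 125

Cost minimization requires the marginal rate of technical substitution to equal the input-price ratio: MP_H/MP_K = w/r.
Here MP_H/MP_K = (2/3)·(K/H)/(1/3) = 2·(K/H). Setting this equal to 3125/100 = 31.25 gives K = 15.625H.
Substituting into Q = 40: 2·H^(2/3)·(15.625H)^(1/3) = 40.
Solving, H = 8 and K = 125.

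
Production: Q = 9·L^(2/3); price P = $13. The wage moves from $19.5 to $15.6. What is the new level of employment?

L* = 125

From P·MP_L = w with MP_L = 6·L^(-1/3), the labor demand is L(w) = (78/w)^(3).
At w = 19.5: L = 64. At w = 15.6: L = 125.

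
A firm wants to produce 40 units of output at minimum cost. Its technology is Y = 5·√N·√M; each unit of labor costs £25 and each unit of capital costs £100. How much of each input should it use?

N* = 16, M* = 4

Cost minimization requires the marginal rate of technical substitution to equal the input-price ratio: MP_N/MP_M = w/r.
Here MP_N/MP_M = (1/2)·(M/N)/(1/2) = (M/N). Setting this equal to 25/100 = 0.25 gives M = 0.25N.
Substituting into Y = 40: 5·N^(1/2)·(0.25N)^(1/2) = 40.
Solving, N = 16 and M = 4.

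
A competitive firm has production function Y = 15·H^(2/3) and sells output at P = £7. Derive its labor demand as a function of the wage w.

MP_H = (2/3)·15·H^(-1/3) = 10·H^(-1/3).
Setting P·MP_H = w: 70·H^(-1/3) = w.
Solving for H: H^(-1/3) = w/70, so H = (70/w)^(3).

H(w) = 343000/w³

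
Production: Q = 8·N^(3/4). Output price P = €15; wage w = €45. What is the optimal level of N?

N* = 16

MP_N = (3/4)·8·N^(-1/4) = 6·N^(-1/4).
Profit maximization for a price taker requires P·MP_N = w: 15·6·N^(-1/4) = 45.
So N^(-1/4) = 0.5, which gives N = 16.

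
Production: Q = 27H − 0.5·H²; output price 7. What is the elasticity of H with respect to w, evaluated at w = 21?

ε = -0.125

From P·MP_H = w with MP_H = 27 − H, labor demand is H(w) = 27 − w/7.
dH/dw = −1/(7) = -1/7.
At w = 21, H = 24, so ε = (dH/dw)·(w/H) = (-1/7)·(21/24) = -0.125.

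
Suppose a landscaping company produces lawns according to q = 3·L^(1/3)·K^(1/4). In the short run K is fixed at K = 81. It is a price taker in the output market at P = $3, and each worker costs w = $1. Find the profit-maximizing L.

With K = 81, MP_L = (1/3)·3·L^(-2/3)·81^(1/4) = 3·L^(-2/3).
Profit maximization for a price taker requires P·MP_L = w: 3·3·L^(-2/3) = 1.
So L^(-2/3) = 1/9, which gives L = 27.

L* = 27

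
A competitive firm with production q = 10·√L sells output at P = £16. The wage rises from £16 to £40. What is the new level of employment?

From P·MP_L = w with MP_L = 5·L^(-1/2), the labor demand is L(w) = (80/w)^(2).
At w = 16: L = 25. At w = 40: L = 4.

L* = 4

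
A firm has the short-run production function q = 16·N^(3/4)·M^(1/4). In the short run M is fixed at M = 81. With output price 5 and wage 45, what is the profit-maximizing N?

With M = 81, MP_N = (3/4)·16·N^(-1/4)·81^(1/4) = 36·N^(-1/4).
Profit maximization for a price taker requires P·MP_N = w: 5·36·N^(-1/4) = 45.
So N^(-1/4) = 0.25, which gives N = 256.

N* = 256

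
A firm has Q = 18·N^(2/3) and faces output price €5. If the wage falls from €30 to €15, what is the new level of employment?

From P·MP_N = w with MP_N = 12·N^(-1/3), the labor demand is N(w) = (60/w)^(3).
At w = 30: N = 8. At w = 15: N = 64.

N* = 64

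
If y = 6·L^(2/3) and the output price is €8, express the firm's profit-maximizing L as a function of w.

MP_L = (2/3)·6·L^(-1/3) = 4·L^(-1/3).
Setting P·MP_L = w: 32·L^(-1/3) = w.
Solving for L: L^(-1/3) = w/32, so L = (32/w)^(3).

L(w) = 32768/w³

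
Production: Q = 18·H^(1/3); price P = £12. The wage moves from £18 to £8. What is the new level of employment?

From P·MP_H = w with MP_H = 6·H^(-2/3), the labor demand is H(w) = (72/w)^(3/2).
At w = 18: H = 8. At w = 8: H = 27.

H* = 27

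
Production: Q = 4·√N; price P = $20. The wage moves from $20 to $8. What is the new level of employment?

N* = 25

From P·MP_N = w with MP_N = 2·N^(-1/2), the labor demand is N(w) = (40/w)^(2).
At w = 20: N = 4. At w = 8: N = 25.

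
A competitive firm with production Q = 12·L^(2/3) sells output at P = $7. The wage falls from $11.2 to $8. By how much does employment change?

ΔL = 218

From P·MP_L = w with MP_L = 8·L^(-1/3), the labor demand is L(w) = (56/w)^(3).
At w = 11.2: L = 125. At w = 8: L = 343.
ΔL = 343 − 125 = 218.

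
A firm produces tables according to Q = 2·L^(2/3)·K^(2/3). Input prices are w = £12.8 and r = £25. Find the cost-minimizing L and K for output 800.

Cost minimization requires the marginal rate of technical substitution to equal the input-price ratio: MP_L/MP_K = w/r.
Here MP_L/MP_K = (2/3)·(K/L)/(2/3) = (K/L). Setting this equal to 12.8/25 = 0.512 gives K = 0.512L.
Substituting into Q = 800: 2·L^(2/3)·(0.512L)^(2/3) = 800.
Solving, L = 125 and K = 64.

L* = 125, K* = 64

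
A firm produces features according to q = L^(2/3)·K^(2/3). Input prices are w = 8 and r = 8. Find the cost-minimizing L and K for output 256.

Cost minimization requires the marginal rate of technical substitution to equal the input-price ratio: MP_L/MP_K = w/r.
Here MP_L/MP_K = (2/3)·(K/L)/(2/3) = (K/L). Setting this equal to 8/8 = 1 gives K = L.
Substituting into q = 256: L^(2/3)·(L)^(2/3) = 256.
Solving, L = 64 and K = 64.

L* = 64, K* = 64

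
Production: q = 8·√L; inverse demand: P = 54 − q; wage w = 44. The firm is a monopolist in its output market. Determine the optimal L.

Marginal revenue from the inverse demand is MR = 54 − 2q.
The marginal product is MP_L = 4·L^(-1/2).
A monopolist hires until marginal revenue product equals the wage: MR·MP_L = w.
At L, q = 8·√L. Substituting and solving: (54 − 16·√L)·4·L^(-1/2) = 44 gives L = 4.

L* = 4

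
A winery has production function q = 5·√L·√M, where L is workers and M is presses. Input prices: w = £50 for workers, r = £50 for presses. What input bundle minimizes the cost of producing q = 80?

Cost minimization requires the marginal rate of technical substitution to equal the input-price ratio: MP_L/MP_M = w/r.
Here MP_L/MP_M = (1/2)·(M/L)/(1/2) = (M/L). Setting this equal to 50/50 = 1 gives M = L.
Substituting into q = 80: 5·L^(1/2)·(L)^(1/2) = 80.
Solving, L = 16 and M = 16.

L* = 16, M* = 16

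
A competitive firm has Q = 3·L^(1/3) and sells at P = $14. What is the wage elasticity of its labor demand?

ε = -1.5

MP_L = (1/3)·3·L^(-2/3), so P·MP_L = w gives 14·L^(-2/3) = w.
Solving, L(w) = (14/w)^(3/2). This is a constant-elasticity form: L ∝ w^(−3/2), so ε = −3/2.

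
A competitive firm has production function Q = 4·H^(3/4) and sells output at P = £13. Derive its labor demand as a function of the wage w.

MP_H = (3/4)·4·H^(-1/4) = 3·H^(-1/4).
Setting P·MP_H = w: 39·H^(-1/4) = w.
Solving for H: H^(-1/4) = w/39, so H = (39/w)^(4).

H(w) = 2313441/w^(4)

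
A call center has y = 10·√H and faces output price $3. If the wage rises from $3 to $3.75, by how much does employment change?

ΔH = -9

From P·MP_H = w with MP_H = 5·H^(-1/2), the labor demand is H(w) = (15/w)^(2).
At w = 3: H = 25. At w = 3.75: H = 16.
ΔH = 16 − 25 = -9.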